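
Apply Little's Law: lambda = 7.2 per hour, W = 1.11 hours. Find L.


L = lambda * W = 7.2 * 1.11 = 7.99

7.99


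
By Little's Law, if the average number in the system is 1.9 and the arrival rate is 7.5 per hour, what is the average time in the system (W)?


W = L / lambda = 1.9 / 7.5 = 0.2533 hours

0.2533 hours


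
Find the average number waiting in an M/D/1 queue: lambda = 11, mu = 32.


M/D/1: Lq = rho^2 / (2*(1-rho)) where rho = 11/32; Lq = 0.09

0.09


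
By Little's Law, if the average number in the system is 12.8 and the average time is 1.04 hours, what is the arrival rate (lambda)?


lambda = L / W = 12.8 / 1.04 = 12.31 per hour

12.31 per hour


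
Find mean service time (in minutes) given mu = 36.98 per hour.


Mean service time = 60/mu = 60/36.98 = 1.62 minutes

1.62 minutes


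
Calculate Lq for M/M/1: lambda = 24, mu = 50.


rho = 24/50; Lq = rho^2/(1-rho) = 0.44

0.44


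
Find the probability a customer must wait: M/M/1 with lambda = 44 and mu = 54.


P(wait) = rho = lambda/mu = 44/54 = 0.8148

0.8148


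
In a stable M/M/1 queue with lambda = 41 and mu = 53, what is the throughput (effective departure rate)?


For a stable queue (lambda < mu), throughput = lambda = 41 per hour

41 per hour


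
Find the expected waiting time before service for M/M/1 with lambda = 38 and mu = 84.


rho = 38/84; Wq = rho/(mu - lambda) = 0.0098 hours

0.0098 hours


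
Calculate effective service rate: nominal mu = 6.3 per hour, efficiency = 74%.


Effective rate = mu * efficiency = 6.3 * 0.74 = 4.66 per hour

4.66 per hour


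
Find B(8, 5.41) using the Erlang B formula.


B(N,A) = (A^N/N!) / sum(A^k/k!, k=0..N) with N=8, A=5.41 = 0.0902

0.0902


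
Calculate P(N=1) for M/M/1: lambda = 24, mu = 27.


rho = 24/27; P(n) = (1-rho)*rho^n = (1-24/27)*(24/27)^1 = 0.0988

0.0988


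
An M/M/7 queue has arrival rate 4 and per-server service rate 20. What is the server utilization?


rho = lambda/(c*mu) = 4/(7*20) = 0.0286

0.0286


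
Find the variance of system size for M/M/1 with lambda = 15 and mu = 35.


rho = 15/35; Var(N) = rho/(1-rho)^2 = 1.31

1.31


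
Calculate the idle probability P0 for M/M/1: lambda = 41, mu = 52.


P0 = 1 - rho = 1 - 41/52 = 0.2115

0.2115


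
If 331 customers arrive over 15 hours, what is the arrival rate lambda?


lambda = total arrivals / time = 331 / 15 = 22.07 per hour

22.07 per hour


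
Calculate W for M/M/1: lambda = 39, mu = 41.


W = 1/(mu - lambda) = 1/(41 - 39) = 0.5 hours

0.5 hours


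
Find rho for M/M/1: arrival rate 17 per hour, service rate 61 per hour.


rho = lambda/mu = 17/61 = 0.2787

0.2787


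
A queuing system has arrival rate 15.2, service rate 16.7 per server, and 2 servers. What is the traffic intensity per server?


rho = lambda / (c * mu) = 15.2 / (2 * 16.7) = 0.4551

0.4551


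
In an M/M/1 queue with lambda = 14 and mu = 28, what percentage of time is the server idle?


Idle fraction = (1 - rho) * 100 = (1 - 14/28) * 100 = 50.0%

50.0%


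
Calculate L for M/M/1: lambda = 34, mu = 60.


rho = 34/60; L = rho/(1-rho) = 1.31

1.31


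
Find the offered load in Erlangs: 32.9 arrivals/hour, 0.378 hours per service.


Offered load a = lambda * E[S] = 32.9 * 0.378 = 12.44 Erlangs

12.44 Erlangs


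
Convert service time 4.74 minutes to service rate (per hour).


mu = 60 / avg_service_time = 60 / 4.74 = 12.66 per hour

12.66 per hour


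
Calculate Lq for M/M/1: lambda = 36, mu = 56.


rho = 36/56; Lq = rho^2/(1-rho) = 1.16

1.16


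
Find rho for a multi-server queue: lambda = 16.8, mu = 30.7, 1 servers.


rho = lambda / (c * mu) = 16.8 / (1 * 30.7) = 0.5472

0.5472


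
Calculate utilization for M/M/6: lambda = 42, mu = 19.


rho = lambda/(c*mu) = 42/(6*19) = 0.3684

0.3684


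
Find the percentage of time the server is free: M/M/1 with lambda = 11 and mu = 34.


Idle fraction = (1 - rho) * 100 = (1 - 11/34) * 100 = 67.6%

67.6%


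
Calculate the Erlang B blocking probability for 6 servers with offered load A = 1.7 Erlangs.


B(N,A) = (A^N/N!) / sum(A^k/k!, k=0..N) with N=6, A=1.7 = 0.0061

0.0061


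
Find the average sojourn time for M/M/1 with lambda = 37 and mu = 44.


W = 1/(mu - lambda) = 1/(44 - 37) = 0.1429 hours

0.1429 hours


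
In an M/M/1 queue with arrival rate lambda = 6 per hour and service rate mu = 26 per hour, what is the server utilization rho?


rho = lambda/mu = 6/26 = 0.2308

0.2308


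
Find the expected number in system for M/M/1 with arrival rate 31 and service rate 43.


rho = 31/43; L = rho/(1-rho) = 2.58

2.58


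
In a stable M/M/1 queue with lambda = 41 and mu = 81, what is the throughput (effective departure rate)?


For a stable queue (lambda < mu), throughput = lambda = 41 per hour

41 per hour


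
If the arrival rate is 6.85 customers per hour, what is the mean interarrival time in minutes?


Mean interarrival time = 60/lambda = 60/6.85 = 8.76 minutes

8.76 minutes


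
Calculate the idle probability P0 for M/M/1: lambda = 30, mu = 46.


P0 = 1 - rho = 1 - 30/46 = 0.3478

0.3478


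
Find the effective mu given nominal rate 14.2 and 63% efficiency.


Effective rate = mu * efficiency = 14.2 * 0.63 = 8.95 per hour

8.95 per hour


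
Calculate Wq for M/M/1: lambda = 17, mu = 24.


rho = 17/24; Wq = rho/(mu - lambda) = 0.1012 hours

0.1012 hours


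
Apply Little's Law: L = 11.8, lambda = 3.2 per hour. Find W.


W = L / lambda = 11.8 / 3.2 = 3.6875 hours

3.6875 hours


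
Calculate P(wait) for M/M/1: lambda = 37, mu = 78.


P(wait) = rho = lambda/mu = 37/78 = 0.4744

0.4744


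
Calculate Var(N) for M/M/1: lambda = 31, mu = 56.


rho = 31/56; Var(N) = rho/(1-rho)^2 = 2.78

2.78


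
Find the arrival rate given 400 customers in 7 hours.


lambda = total arrivals / time = 400 / 7 = 57.14 per hour

57.14 per hour


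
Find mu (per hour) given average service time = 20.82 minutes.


mu = 60 / avg_service_time = 60 / 20.82 = 2.88 per hour

2.88 per hour


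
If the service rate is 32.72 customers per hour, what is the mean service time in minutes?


Mean service time = 60/mu = 60/32.72 = 1.83 minutes

1.83 minutes


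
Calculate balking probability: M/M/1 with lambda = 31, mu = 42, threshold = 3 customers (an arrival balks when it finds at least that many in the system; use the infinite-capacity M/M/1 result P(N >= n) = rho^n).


P(N >= 3) = rho^3 = (31/42)^3 = 0.4021

0.4021


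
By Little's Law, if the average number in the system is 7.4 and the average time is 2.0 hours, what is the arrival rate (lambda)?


lambda = L / W = 7.4 / 2.0 = 3.7 per hour

3.7 per hour


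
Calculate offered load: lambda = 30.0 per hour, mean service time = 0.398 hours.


Offered load a = lambda * E[S] = 30.0 * 0.398 = 11.94 Erlangs

11.94 Erlangs


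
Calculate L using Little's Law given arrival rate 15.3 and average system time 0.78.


L = lambda * W = 15.3 * 0.78 = 11.93

11.93


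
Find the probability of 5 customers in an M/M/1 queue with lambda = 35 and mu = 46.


rho = 35/46; P(n) = (1-rho)*rho^n = (1-35/46)*(35/46)^5 = 0.061

0.061


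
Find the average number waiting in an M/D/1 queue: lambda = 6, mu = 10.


M/D/1: Lq = rho^2 / (2*(1-rho)) where rho = 6/10; Lq = 0.45

0.45


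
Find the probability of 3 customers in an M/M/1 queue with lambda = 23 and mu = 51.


rho = 23/51; P(n) = (1-rho)*rho^n = (1-23/51)*(23/51)^3 = 0.0504

0.0504


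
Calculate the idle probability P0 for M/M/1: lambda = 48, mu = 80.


P0 = 1 - rho = 1 - 48/80 = 0.4

0.4


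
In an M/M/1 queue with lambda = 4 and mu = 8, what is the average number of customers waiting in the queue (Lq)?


rho = 4/8; Lq = rho^2/(1-rho) = 0.5

0.5


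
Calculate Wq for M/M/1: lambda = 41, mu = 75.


rho = 41/75; Wq = rho/(mu - lambda) = 0.0161 hours

0.0161 hours


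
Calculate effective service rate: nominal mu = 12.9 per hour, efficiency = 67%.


Effective rate = mu * efficiency = 12.9 * 0.67 = 8.64 per hour

8.64 per hour


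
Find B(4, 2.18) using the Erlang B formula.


B(N,A) = (A^N/N!) / sum(A^k/k!, k=0..N) with N=4, A=2.18 = 0.1144

0.1144


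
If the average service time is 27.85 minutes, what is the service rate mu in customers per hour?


mu = 60 / avg_service_time = 60 / 27.85 = 2.15 per hour

2.15 per hour


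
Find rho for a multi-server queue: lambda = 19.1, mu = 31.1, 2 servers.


rho = lambda / (c * mu) = 19.1 / (2 * 31.1) = 0.3071

0.3071


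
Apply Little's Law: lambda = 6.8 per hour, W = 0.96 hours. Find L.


L = lambda * W = 6.8 * 0.96 = 6.53

6.53


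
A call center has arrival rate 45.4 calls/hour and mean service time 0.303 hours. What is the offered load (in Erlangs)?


Offered load a = lambda * E[S] = 45.4 * 0.303 = 13.76 Erlangs

13.76 Erlangs


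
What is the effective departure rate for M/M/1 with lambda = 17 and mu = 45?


For a stable queue (lambda < mu), throughput = lambda = 17 per hour

17 per hour


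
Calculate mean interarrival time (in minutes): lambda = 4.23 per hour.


Mean interarrival time = 60/lambda = 60/4.23 = 14.18 minutes

14.18 minutes


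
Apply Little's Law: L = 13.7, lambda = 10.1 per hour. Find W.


W = L / lambda = 13.7 / 10.1 = 1.3564 hours

1.3564 hours


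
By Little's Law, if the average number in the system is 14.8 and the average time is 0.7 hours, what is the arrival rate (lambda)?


lambda = L / W = 14.8 / 0.7 = 21.14 per hour

21.14 per hour


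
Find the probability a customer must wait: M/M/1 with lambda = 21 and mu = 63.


P(wait) = rho = lambda/mu = 21/63 = 0.3333

0.3333


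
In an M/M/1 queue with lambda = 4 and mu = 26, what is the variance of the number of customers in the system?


rho = 4/26; Var(N) = rho/(1-rho)^2 = 0.21

0.21


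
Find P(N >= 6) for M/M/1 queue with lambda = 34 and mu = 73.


P(N >= 6) = rho^6 = (34/73)^6 = 0.0102

0.0102


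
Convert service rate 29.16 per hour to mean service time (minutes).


Mean service time = 60/mu = 60/29.16 = 2.06 minutes

2.06 minutes


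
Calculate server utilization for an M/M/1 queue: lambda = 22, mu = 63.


rho = lambda/mu = 22/63 = 0.3492

0.3492


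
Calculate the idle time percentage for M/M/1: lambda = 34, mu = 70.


Idle fraction = (1 - rho) * 100 = (1 - 34/70) * 100 = 51.4%

51.4%


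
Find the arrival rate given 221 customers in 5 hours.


lambda = total arrivals / time = 221 / 5 = 44.2 per hour

44.2 per hour


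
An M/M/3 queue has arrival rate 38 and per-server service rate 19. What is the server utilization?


rho = lambda/(c*mu) = 38/(3*19) = 0.6667

0.6667


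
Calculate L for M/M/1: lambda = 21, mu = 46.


rho = 21/46; L = rho/(1-rho) = 0.84

0.84


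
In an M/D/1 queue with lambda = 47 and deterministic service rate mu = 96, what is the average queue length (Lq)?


M/D/1: Lq = rho^2 / (2*(1-rho)) where rho = 47/96; Lq = 0.23

0.23


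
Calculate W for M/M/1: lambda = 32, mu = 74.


W = 1/(mu - lambda) = 1/(74 - 32) = 0.0238 hours

0.0238 hours


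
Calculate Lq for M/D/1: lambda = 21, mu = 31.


M/D/1: Lq = rho^2 / (2*(1-rho)) where rho = 21/31; Lq = 0.71

0.71


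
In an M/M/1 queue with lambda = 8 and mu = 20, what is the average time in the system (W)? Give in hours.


W = 1/(mu - lambda) = 1/(20 - 8) = 0.0833 hours

0.0833 hours


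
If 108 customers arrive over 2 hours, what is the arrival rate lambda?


lambda = total arrivals / time = 108 / 2 = 54.0 per hour

54.0 per hour


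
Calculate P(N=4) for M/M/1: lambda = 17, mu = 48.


rho = 17/48; P(n) = (1-rho)*rho^n = (1-17/48)*(17/48)^4 = 0.0102

0.0102


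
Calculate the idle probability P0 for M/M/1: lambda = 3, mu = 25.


P0 = 1 - rho = 1 - 3/25 = 0.88

0.88


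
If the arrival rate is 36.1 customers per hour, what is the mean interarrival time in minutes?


Mean interarrival time = 60/lambda = 60/36.1 = 1.66 minutes

1.66 minutes


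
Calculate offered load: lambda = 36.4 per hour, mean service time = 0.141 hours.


Offered load a = lambda * E[S] = 36.4 * 0.141 = 5.13 Erlangs

5.13 Erlangs


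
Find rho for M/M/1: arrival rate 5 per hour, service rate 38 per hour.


rho = lambda/mu = 5/38 = 0.1316

0.1316


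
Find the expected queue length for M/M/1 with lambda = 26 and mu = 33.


rho = 26/33; Lq = rho^2/(1-rho) = 2.93

2.93


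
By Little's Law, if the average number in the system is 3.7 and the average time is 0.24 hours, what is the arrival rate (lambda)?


lambda = L / W = 3.7 / 0.24 = 15.42 per hour

15.42 per hour


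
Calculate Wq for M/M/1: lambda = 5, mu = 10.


rho = 5/10; Wq = rho/(mu - lambda) = 0.1 hours

0.1 hours


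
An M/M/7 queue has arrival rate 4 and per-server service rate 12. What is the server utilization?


rho = lambda/(c*mu) = 4/(7*12) = 0.0476

0.0476


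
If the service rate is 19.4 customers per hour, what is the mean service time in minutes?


Mean service time = 60/mu = 60/19.4 = 3.09 minutes

3.09 minutes


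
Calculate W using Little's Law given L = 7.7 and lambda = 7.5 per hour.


W = L / lambda = 7.7 / 7.5 = 1.0267 hours

1.0267 hours


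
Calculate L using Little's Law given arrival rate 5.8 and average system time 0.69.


L = lambda * W = 5.8 * 0.69 = 4.0

4.0


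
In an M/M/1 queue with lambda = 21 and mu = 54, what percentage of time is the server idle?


Idle fraction = (1 - rho) * 100 = (1 - 21/54) * 100 = 61.1%

61.1%


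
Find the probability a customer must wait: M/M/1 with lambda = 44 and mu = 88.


P(wait) = rho = lambda/mu = 44/88 = 0.5

0.5


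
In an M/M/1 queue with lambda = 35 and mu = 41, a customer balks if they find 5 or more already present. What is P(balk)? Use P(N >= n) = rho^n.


P(N >= 5) = rho^5 = (35/41)^5 = 0.4533

0.4533


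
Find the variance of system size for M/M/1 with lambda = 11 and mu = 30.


rho = 11/30; Var(N) = rho/(1-rho)^2 = 0.91

0.91


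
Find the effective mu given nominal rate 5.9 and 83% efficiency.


Effective rate = mu * efficiency = 5.9 * 0.83 = 4.9 per hour

4.9 per hour


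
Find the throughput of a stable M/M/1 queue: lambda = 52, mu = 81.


For a stable queue (lambda < mu), throughput = lambda = 52 per hour

52 per hour


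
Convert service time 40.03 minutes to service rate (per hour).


mu = 60 / avg_service_time = 60 / 40.03 = 1.5 per hour

1.5 per hour


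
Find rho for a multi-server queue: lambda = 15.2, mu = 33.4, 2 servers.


rho = lambda / (c * mu) = 15.2 / (2 * 33.4) = 0.2275

0.2275


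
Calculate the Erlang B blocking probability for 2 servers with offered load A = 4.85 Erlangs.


B(N,A) = (A^N/N!) / sum(A^k/k!, k=0..N) with N=2, A=4.85 = 0.6678

0.6678


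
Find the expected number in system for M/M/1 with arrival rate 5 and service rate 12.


rho = 5/12; L = rho/(1-rho) = 0.71

0.71


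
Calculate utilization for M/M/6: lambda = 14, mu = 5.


rho = lambda/(c*mu) = 14/(6*5) = 0.4667

0.4667


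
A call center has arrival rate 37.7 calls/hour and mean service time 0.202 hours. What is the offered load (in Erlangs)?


Offered load a = lambda * E[S] = 37.7 * 0.202 = 7.62 Erlangs

7.62 Erlangs


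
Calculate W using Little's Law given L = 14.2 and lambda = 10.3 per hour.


W = L / lambda = 14.2 / 10.3 = 1.3786 hours

1.3786 hours


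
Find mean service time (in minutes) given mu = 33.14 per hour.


Mean service time = 60/mu = 60/33.14 = 1.81 minutes

1.81 minutes


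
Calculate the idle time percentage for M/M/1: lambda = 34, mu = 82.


Idle fraction = (1 - rho) * 100 = (1 - 34/82) * 100 = 58.5%

58.5%


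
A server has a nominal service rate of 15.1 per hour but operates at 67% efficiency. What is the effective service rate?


Effective rate = mu * efficiency = 15.1 * 0.67 = 10.12 per hour

10.12 per hour


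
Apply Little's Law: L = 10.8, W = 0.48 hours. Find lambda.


lambda = L / W = 10.8 / 0.48 = 22.5 per hour

22.5 per hour


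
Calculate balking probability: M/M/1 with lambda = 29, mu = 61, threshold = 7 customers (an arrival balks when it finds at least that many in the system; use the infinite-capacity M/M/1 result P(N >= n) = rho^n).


P(N >= 7) = rho^7 = (29/61)^7 = 0.0055

0.0055


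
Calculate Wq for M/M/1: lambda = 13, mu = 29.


rho = 13/29; Wq = rho/(mu - lambda) = 0.028 hours

0.028 hours


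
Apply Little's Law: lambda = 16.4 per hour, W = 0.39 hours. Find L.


L = lambda * W = 16.4 * 0.39 = 6.4

6.4


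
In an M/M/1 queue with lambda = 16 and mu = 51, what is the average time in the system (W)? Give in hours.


W = 1/(mu - lambda) = 1/(51 - 16) = 0.0286 hours

0.0286 hours


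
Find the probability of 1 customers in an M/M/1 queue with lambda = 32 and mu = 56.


rho = 32/56; P(n) = (1-rho)*rho^n = (1-32/56)*(32/56)^1 = 0.2449

0.2449


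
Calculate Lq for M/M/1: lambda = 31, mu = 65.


rho = 31/65; Lq = rho^2/(1-rho) = 0.43

0.43


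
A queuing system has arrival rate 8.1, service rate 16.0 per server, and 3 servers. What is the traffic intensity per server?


rho = lambda / (c * mu) = 8.1 / (3 * 16.0) = 0.1688

0.1688


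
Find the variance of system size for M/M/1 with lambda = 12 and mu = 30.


rho = 12/30; Var(N) = rho/(1-rho)^2 = 1.11

1.11


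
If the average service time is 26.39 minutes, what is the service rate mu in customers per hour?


mu = 60 / avg_service_time = 60 / 26.39 = 2.27 per hour

2.27 per hour


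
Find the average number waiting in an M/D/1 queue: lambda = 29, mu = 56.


M/D/1: Lq = rho^2 / (2*(1-rho)) where rho = 29/56; Lq = 0.28

0.28


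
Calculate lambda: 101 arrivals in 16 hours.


lambda = total arrivals / time = 101 / 16 = 6.31 per hour

6.31 per hour


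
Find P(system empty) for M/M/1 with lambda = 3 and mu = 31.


P0 = 1 - rho = 1 - 3/31 = 0.9032

0.9032


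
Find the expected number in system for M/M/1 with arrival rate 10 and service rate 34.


rho = 10/34; L = rho/(1-rho) = 0.42

0.42


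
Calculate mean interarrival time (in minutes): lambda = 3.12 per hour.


Mean interarrival time = 60/lambda = 60/3.12 = 19.23 minutes

19.23 minutes


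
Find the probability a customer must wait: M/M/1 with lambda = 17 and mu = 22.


P(wait) = rho = lambda/mu = 17/22 = 0.7727

0.7727


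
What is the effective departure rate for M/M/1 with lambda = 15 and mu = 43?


For a stable queue (lambda < mu), throughput = lambda = 15 per hour

15 per hour


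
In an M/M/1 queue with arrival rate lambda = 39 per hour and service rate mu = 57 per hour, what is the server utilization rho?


rho = lambda/mu = 39/57 = 0.6842

0.6842


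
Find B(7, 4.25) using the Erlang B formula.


B(N,A) = (A^N/N!) / sum(A^k/k!, k=0..N) with N=7, A=4.25 = 0.076

0.076


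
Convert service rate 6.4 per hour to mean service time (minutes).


Mean service time = 60/mu = 60/6.4 = 9.38 minutes

9.38 minutes


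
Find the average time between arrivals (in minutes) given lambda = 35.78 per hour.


Mean interarrival time = 60/lambda = 60/35.78 = 1.68 minutes

1.68 minutes


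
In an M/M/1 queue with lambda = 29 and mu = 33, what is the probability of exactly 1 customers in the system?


rho = 29/33; P(n) = (1-rho)*rho^n = (1-29/33)*(29/33)^1 = 0.1065

0.1065


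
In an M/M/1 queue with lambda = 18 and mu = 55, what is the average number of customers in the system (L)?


rho = 18/55; L = rho/(1-rho) = 0.49

0.49


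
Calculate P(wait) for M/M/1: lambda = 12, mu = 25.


P(wait) = rho = lambda/mu = 12/25 = 0.48

0.48


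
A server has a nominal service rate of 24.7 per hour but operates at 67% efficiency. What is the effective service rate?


Effective rate = mu * efficiency = 24.7 * 0.67 = 16.55 per hour

16.55 per hour


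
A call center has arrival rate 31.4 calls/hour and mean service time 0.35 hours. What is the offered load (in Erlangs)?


Offered load a = lambda * E[S] = 31.4 * 0.35 = 10.99 Erlangs

10.99 Erlangs


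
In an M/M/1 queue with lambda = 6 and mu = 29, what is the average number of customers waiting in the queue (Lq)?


rho = 6/29; Lq = rho^2/(1-rho) = 0.05

0.05


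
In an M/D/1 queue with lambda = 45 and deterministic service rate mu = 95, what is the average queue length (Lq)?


M/D/1: Lq = rho^2 / (2*(1-rho)) where rho = 45/95; Lq = 0.21

0.21


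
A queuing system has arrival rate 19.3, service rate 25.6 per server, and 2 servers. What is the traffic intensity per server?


rho = lambda / (c * mu) = 19.3 / (2 * 25.6) = 0.377

0.377


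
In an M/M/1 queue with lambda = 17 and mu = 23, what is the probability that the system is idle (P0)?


P0 = 1 - rho = 1 - 17/23 = 0.2609

0.2609


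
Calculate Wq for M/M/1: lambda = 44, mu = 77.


rho = 44/77; Wq = rho/(mu - lambda) = 0.0173 hours

0.0173 hours


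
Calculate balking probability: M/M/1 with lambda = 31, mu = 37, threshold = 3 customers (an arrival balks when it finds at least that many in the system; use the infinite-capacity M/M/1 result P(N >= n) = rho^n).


P(N >= 3) = rho^3 = (31/37)^3 = 0.5881

0.5881


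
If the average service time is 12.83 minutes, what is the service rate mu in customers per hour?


mu = 60 / avg_service_time = 60 / 12.83 = 4.68 per hour

4.68 per hour


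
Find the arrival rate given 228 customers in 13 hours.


lambda = total arrivals / time = 228 / 13 = 17.54 per hour

17.54 per hour


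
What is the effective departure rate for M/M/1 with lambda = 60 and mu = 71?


For a stable queue (lambda < mu), throughput = lambda = 60 per hour

60 per hour


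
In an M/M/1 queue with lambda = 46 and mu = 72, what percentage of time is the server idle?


Idle fraction = (1 - rho) * 100 = (1 - 46/72) * 100 = 36.1%

36.1%


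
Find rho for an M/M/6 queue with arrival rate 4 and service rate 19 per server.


rho = lambda/(c*mu) = 4/(6*19) = 0.0351

0.0351


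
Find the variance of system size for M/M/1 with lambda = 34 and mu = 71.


rho = 34/71; Var(N) = rho/(1-rho)^2 = 1.76

1.76


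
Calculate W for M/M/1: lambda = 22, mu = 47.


W = 1/(mu - lambda) = 1/(47 - 22) = 0.04 hours

0.04 hours


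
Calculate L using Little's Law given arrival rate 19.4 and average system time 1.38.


L = lambda * W = 19.4 * 1.38 = 26.77

26.77


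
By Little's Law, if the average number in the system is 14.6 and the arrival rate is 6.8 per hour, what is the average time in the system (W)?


W = L / lambda = 14.6 / 6.8 = 2.1471 hours

2.1471 hours


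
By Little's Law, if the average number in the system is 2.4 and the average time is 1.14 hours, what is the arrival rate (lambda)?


lambda = L / W = 2.4 / 1.14 = 2.11 per hour

2.11 per hour


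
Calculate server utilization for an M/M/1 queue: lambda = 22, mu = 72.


rho = lambda/mu = 22/72 = 0.3056

0.3056


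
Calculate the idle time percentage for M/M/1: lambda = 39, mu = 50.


Idle fraction = (1 - rho) * 100 = (1 - 39/50) * 100 = 22.0%

22.0%


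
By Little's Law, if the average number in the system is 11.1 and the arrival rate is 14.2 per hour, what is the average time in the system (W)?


W = L / lambda = 11.1 / 14.2 = 0.7817 hours

0.7817 hours


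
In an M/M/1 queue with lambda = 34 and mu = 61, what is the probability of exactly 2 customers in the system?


rho = 34/61; P(n) = (1-rho)*rho^n = (1-34/61)*(34/61)^2 = 0.1375

0.1375


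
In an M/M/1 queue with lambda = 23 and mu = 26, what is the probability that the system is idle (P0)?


P0 = 1 - rho = 1 - 23/26 = 0.1154

0.1154


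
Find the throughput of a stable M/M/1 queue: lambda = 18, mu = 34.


For a stable queue (lambda < mu), throughput = lambda = 18 per hour

18 per hour


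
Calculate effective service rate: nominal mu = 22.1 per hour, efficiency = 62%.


Effective rate = mu * efficiency = 22.1 * 0.62 = 13.7 per hour

13.7 per hour


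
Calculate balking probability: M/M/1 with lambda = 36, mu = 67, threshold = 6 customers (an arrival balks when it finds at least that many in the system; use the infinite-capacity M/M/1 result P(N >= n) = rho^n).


P(N >= 6) = rho^6 = (36/67)^6 = 0.0241

0.0241


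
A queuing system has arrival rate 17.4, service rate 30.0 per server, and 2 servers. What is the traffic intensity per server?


rho = lambda / (c * mu) = 17.4 / (2 * 30.0) = 0.29

0.29


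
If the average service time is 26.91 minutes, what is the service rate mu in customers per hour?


mu = 60 / avg_service_time = 60 / 26.91 = 2.23 per hour

2.23 per hour


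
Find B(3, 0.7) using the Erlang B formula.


B(N,A) = (A^N/N!) / sum(A^k/k!, k=0..N) with N=3, A=0.7 = 0.0286

0.0286


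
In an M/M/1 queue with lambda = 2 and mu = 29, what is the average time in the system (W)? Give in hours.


W = 1/(mu - lambda) = 1/(29 - 2) = 0.037 hours

0.037 hours


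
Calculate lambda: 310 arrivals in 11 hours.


lambda = total arrivals / time = 310 / 11 = 28.18 per hour

28.18 per hour


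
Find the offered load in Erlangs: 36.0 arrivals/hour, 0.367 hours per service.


Offered load a = lambda * E[S] = 36.0 * 0.367 = 13.21 Erlangs

13.21 Erlangs


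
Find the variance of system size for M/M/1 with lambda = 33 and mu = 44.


rho = 33/44; Var(N) = rho/(1-rho)^2 = 12.0

12.0


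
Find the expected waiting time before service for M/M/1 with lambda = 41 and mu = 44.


rho = 41/44; Wq = rho/(mu - lambda) = 0.3106 hours

0.3106 hours


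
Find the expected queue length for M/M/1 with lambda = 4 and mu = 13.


rho = 4/13; Lq = rho^2/(1-rho) = 0.14

0.14


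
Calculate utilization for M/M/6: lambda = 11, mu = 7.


rho = lambda/(c*mu) = 11/(6*7) = 0.2619

0.2619


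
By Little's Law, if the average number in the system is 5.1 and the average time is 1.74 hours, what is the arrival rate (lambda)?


lambda = L / W = 5.1 / 1.74 = 2.93 per hour

2.93 per hour


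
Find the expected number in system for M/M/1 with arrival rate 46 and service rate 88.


rho = 46/88; L = rho/(1-rho) = 1.1

1.1


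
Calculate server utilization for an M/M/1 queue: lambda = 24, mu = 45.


rho = lambda/mu = 24/45 = 0.5333

0.5333


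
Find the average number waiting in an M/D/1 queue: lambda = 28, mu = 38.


M/D/1: Lq = rho^2 / (2*(1-rho)) where rho = 28/38; Lq = 1.03

1.03


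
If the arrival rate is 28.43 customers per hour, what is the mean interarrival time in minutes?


Mean interarrival time = 60/lambda = 60/28.43 = 2.11 minutes

2.11 minutes


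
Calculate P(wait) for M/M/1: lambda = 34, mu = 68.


P(wait) = rho = lambda/mu = 34/68 = 0.5

0.5


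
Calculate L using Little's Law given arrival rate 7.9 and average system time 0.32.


L = lambda * W = 7.9 * 0.32 = 2.53

2.53


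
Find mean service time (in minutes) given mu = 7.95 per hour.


Mean service time = 60/mu = 60/7.95 = 7.55 minutes

7.55 minutes


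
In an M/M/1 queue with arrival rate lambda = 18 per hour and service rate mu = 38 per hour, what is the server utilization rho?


rho = lambda/mu = 18/38 = 0.4737

0.4737


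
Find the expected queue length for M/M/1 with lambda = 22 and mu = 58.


rho = 22/58; Lq = rho^2/(1-rho) = 0.23

0.23


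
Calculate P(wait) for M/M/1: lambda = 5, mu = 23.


P(wait) = rho = lambda/mu = 5/23 = 0.2174

0.2174


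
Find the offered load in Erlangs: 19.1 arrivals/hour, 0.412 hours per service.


Offered load a = lambda * E[S] = 19.1 * 0.412 = 7.87 Erlangs

7.87 Erlangs


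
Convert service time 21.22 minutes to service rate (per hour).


mu = 60 / avg_service_time = 60 / 21.22 = 2.83 per hour

2.83 per hour


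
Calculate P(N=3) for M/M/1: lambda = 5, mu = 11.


rho = 5/11; P(n) = (1-rho)*rho^n = (1-5/11)*(5/11)^3 = 0.0512

0.0512


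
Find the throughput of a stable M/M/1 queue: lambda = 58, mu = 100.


For a stable queue (lambda < mu), throughput = lambda = 58 per hour

58 per hour


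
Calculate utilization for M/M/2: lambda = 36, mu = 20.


rho = lambda/(c*mu) = 36/(2*20) = 0.9

0.9


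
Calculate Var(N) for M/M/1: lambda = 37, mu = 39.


rho = 37/39; Var(N) = rho/(1-rho)^2 = 360.75

360.75


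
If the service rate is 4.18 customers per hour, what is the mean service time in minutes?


Mean service time = 60/mu = 60/4.18 = 14.35 minutes

14.35 minutes


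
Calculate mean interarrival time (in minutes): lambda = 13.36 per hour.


Mean interarrival time = 60/lambda = 60/13.36 = 4.49 minutes

4.49 minutes


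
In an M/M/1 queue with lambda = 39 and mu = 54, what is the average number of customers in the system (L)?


rho = 39/54; L = rho/(1-rho) = 2.6

2.6


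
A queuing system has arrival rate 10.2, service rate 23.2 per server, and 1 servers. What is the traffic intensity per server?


rho = lambda / (c * mu) = 10.2 / (1 * 23.2) = 0.4397

0.4397


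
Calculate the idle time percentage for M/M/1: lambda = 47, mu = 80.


Idle fraction = (1 - rho) * 100 = (1 - 47/80) * 100 = 41.3%

41.3%


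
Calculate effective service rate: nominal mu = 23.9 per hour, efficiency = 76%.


Effective rate = mu * efficiency = 23.9 * 0.76 = 18.16 per hour

18.16 per hour


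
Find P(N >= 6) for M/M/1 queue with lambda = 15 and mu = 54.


P(N >= 6) = rho^6 = (15/54)^6 = 0.0005

0.0005


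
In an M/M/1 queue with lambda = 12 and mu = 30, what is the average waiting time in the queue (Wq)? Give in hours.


rho = 12/30; Wq = rho/(mu - lambda) = 0.0222 hours

0.0222 hours


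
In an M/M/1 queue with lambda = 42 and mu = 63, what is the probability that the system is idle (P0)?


P0 = 1 - rho = 1 - 42/63 = 0.3333

0.3333


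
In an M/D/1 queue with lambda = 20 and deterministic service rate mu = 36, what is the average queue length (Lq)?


M/D/1: Lq = rho^2 / (2*(1-rho)) where rho = 20/36; Lq = 0.35

0.35


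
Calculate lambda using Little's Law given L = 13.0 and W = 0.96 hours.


lambda = L / W = 13.0 / 0.96 = 13.54 per hour

13.54 per hour


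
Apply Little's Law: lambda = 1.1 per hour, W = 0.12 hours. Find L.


L = lambda * W = 1.1 * 0.12 = 0.13

0.13


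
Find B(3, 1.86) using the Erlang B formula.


B(N,A) = (A^N/N!) / sum(A^k/k!, k=0..N) with N=3, A=1.86 = 0.1894

0.1894


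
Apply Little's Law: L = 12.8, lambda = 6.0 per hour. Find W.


W = L / lambda = 12.8 / 6.0 = 2.1333 hours

2.1333 hours


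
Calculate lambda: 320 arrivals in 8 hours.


lambda = total arrivals / time = 320 / 8 = 40.0 per hour

40.0 per hour


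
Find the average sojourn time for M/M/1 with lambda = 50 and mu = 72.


W = 1/(mu - lambda) = 1/(72 - 50) = 0.0455 hours

0.0455 hours


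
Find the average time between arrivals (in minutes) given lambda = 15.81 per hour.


Mean interarrival time = 60/lambda = 60/15.81 = 3.8 minutes

3.8 minutes


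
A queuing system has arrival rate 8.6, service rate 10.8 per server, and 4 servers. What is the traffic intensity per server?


rho = lambda / (c * mu) = 8.6 / (4 * 10.8) = 0.1991

0.1991


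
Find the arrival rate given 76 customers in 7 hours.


lambda = total arrivals / time = 76 / 7 = 10.86 per hour

10.86 per hour


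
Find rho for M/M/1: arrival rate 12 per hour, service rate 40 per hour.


rho = lambda/mu = 12/40 = 0.3

0.3


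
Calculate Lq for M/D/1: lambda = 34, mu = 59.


M/D/1: Lq = rho^2 / (2*(1-rho)) where rho = 34/59; Lq = 0.39

0.39


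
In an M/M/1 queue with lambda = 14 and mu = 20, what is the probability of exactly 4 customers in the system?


rho = 14/20; P(n) = (1-rho)*rho^n = (1-14/20)*(14/20)^4 = 0.072

0.072


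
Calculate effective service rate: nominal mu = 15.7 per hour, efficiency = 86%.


Effective rate = mu * efficiency = 15.7 * 0.86 = 13.5 per hour

13.5 per hour


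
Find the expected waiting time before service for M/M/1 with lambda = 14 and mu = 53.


rho = 14/53; Wq = rho/(mu - lambda) = 0.0068 hours

0.0068 hours


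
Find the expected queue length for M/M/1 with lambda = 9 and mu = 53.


rho = 9/53; Lq = rho^2/(1-rho) = 0.03

0.03


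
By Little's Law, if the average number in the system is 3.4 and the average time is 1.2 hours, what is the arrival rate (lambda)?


lambda = L / W = 3.4 / 1.2 = 2.83 per hour

2.83 per hour


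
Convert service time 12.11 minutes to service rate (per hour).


mu = 60 / avg_service_time = 60 / 12.11 = 4.95 per hour

4.95 per hour


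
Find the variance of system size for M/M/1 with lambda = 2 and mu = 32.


rho = 2/32; Var(N) = rho/(1-rho)^2 = 0.07

0.07


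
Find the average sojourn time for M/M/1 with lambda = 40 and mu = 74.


W = 1/(mu - lambda) = 1/(74 - 40) = 0.0294 hours

0.0294 hours


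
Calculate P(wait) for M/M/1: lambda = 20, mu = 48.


P(wait) = rho = lambda/mu = 20/48 = 0.4167

0.4167


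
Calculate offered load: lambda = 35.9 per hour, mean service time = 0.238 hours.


Offered load a = lambda * E[S] = 35.9 * 0.238 = 8.54 Erlangs

8.54 Erlangs


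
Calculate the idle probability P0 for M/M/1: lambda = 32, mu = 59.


P0 = 1 - rho = 1 - 32/59 = 0.4576

0.4576


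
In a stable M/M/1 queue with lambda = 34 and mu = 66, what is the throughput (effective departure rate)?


For a stable queue (lambda < mu), throughput = lambda = 34 per hour

34 per hour


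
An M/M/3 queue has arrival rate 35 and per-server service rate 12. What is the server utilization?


rho = lambda/(c*mu) = 35/(3*12) = 0.9722

0.9722


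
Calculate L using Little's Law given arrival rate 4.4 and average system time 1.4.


L = lambda * W = 4.4 * 1.4 = 6.16

6.16


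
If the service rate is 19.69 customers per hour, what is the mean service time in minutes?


Mean service time = 60/mu = 60/19.69 = 3.05 minutes

3.05 minutes


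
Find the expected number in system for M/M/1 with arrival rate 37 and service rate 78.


rho = 37/78; L = rho/(1-rho) = 0.9

0.9


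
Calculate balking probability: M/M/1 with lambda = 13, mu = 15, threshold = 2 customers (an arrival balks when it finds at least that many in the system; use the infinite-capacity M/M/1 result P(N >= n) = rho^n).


P(N >= 2) = rho^2 = (13/15)^2 = 0.7511

0.7511


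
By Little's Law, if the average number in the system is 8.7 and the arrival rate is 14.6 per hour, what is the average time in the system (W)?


W = L / lambda = 8.7 / 14.6 = 0.5959 hours

0.5959 hours


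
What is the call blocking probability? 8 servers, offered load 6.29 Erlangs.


B(N,A) = (A^N/N!) / sum(A^k/k!, k=0..N) with N=8, A=6.29 = 0.1381

0.1381


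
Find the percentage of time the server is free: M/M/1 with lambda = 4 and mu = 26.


Idle fraction = (1 - rho) * 100 = (1 - 4/26) * 100 = 84.6%

84.6%


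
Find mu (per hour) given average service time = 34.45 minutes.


mu = 60 / avg_service_time = 60 / 34.45 = 1.74 per hour

1.74 per hour


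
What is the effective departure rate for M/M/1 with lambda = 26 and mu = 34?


For a stable queue (lambda < mu), throughput = lambda = 26 per hour

26 per hour


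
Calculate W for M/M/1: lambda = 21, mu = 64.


W = 1/(mu - lambda) = 1/(64 - 21) = 0.0233 hours

0.0233 hours


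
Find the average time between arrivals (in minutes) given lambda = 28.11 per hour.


Mean interarrival time = 60/lambda = 60/28.11 = 2.13 minutes

2.13 minutes


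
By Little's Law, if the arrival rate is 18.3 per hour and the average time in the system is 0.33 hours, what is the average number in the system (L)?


L = lambda * W = 18.3 * 0.33 = 6.04

6.04


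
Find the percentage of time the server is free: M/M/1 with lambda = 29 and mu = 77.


Idle fraction = (1 - rho) * 100 = (1 - 29/77) * 100 = 62.3%

62.3%


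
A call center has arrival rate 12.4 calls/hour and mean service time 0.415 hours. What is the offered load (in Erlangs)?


Offered load a = lambda * E[S] = 12.4 * 0.415 = 5.15 Erlangs

5.15 Erlangs


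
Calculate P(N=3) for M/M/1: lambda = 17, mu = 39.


rho = 17/39; P(n) = (1-rho)*rho^n = (1-17/39)*(17/39)^3 = 0.0467

0.0467


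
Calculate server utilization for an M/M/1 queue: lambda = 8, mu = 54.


rho = lambda/mu = 8/54 = 0.1481

0.1481


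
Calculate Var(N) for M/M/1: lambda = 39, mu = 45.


rho = 39/45; Var(N) = rho/(1-rho)^2 = 48.75

48.75


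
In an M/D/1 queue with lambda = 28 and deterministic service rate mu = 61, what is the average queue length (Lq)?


M/D/1: Lq = rho^2 / (2*(1-rho)) where rho = 28/61; Lq = 0.19

0.19


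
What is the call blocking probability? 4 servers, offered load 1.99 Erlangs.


B(N,A) = (A^N/N!) / sum(A^k/k!, k=0..N) with N=4, A=1.99 = 0.0942

0.0942


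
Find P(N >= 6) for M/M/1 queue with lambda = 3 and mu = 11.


P(N >= 6) = rho^6 = (3/11)^6 = 0.0004

0.0004


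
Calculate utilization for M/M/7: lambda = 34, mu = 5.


rho = lambda/(c*mu) = 34/(7*5) = 0.9714

0.9714


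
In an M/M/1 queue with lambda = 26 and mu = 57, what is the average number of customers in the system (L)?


rho = 26/57; L = rho/(1-rho) = 0.84

0.84


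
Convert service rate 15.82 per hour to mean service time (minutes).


Mean service time = 60/mu = 60/15.82 = 3.79 minutes

3.79 minutes


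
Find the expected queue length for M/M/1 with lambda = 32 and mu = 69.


rho = 32/69; Lq = rho^2/(1-rho) = 0.4

0.4


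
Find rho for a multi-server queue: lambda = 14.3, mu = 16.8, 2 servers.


rho = lambda / (c * mu) = 14.3 / (2 * 16.8) = 0.4256

0.4256


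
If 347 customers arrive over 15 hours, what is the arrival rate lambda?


lambda = total arrivals / time = 347 / 15 = 23.13 per hour

23.13 per hour


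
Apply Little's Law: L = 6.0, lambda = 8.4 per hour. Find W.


W = L / lambda = 6.0 / 8.4 = 0.7143 hours

0.7143 hours


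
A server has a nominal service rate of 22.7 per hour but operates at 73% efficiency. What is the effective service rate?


Effective rate = mu * efficiency = 22.7 * 0.73 = 16.57 per hour

16.57 per hour


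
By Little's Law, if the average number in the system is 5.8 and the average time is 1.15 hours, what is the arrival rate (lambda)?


lambda = L / W = 5.8 / 1.15 = 5.04 per hour

5.04 per hour


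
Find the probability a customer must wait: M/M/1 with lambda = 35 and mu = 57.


P(wait) = rho = lambda/mu = 35/57 = 0.614

0.614


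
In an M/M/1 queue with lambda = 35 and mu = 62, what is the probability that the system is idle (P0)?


P0 = 1 - rho = 1 - 35/62 = 0.4355

0.4355


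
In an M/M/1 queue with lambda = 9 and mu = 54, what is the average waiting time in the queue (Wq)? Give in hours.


rho = 9/54; Wq = rho/(mu - lambda) = 0.0037 hours

0.0037 hours


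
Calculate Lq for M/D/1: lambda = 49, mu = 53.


M/D/1: Lq = rho^2 / (2*(1-rho)) where rho = 49/53; Lq = 5.66

5.66


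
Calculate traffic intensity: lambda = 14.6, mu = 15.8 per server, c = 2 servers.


rho = lambda / (c * mu) = 14.6 / (2 * 15.8) = 0.462

0.462


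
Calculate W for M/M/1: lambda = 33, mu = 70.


W = 1/(mu - lambda) = 1/(70 - 33) = 0.027 hours

0.027 hours


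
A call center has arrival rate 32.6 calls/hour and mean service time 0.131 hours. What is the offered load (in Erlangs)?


Offered load a = lambda * E[S] = 32.6 * 0.131 = 4.27 Erlangs

4.27 Erlangs
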